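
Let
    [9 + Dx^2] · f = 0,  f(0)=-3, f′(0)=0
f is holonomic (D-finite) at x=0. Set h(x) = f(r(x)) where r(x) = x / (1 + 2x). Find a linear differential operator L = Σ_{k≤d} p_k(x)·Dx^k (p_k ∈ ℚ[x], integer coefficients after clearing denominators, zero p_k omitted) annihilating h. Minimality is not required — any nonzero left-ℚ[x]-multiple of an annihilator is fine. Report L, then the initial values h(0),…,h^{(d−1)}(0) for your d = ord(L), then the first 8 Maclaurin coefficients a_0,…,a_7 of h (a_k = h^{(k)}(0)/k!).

L = 9 + (4 + 24·x + 48·x^2 + 32·x^3)·Dx + (1 + 8·x + 24·x^2 + 32·x^3 + 16·x^4)·Dx^2  (order 2).
h: a_k = -3, 0, 27/2, -54, 1215/8, -351, 54243/80, -20169/20, …
ICs: h(0) = -3, h′(0) = 0.

f: a_k = -3, 0, 27/2, 0, -81/8, 0, 243/80, 0, …
f∘r: x↦r, Dx↦Dx/r' in L_f ⇒ L₀.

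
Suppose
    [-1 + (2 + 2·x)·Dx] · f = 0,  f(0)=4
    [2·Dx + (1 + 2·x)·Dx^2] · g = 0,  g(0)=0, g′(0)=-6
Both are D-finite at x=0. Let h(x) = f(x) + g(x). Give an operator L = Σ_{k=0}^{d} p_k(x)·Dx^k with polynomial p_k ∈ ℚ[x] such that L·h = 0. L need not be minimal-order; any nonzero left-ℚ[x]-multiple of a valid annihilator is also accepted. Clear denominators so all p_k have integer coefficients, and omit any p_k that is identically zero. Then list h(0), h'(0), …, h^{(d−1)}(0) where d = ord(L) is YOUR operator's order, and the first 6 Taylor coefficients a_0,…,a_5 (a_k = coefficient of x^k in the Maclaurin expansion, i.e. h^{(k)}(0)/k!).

f: a_k = 4, 2, -1/2, 1/4, -5/32, 7/64, …
g: a_k = 0, -6, 6, -8, 12, -96/5, …
Weyl lclm of L_f,L_g ⇒ L₀ (ord ≤ 3).
L = (10 + 4·x)·Dx + (29 + 52·x + 20·x^2)·Dx^2 + (6 + 22·x + 24·x^2 + 8·x^3)·Dx^3  (order 3).
h: a_k = 4, -4, 11/2, -31/4, 379/32, -6109/320, …
ICs: h(0) = 4, h′(0) = -4, h′′(0) = 11.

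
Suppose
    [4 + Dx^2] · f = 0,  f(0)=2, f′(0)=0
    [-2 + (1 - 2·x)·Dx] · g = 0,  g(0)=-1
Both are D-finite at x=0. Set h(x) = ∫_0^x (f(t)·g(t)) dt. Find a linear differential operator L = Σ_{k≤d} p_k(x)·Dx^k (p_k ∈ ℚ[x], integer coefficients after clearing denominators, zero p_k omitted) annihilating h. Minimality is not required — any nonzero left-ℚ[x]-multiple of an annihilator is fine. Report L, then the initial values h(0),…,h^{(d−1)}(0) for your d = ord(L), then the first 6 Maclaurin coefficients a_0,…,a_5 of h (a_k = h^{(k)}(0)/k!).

f: a_k = 2, 0, -4, 0, 4/3, 0, …
g: a_k = -1, -2, -4, -8, -16, -32, …
h₀=f·g: eliminate ⇒ L₀, order ≤ 2·1.
h=∫h₀ ⇒ L = L₀·Dx.
L = (-4 + 8·x)·Dx + 4·Dx^2 + (-1 + 2·x)·Dx^3  (order 3).
h: a_k = 0, -2, -2, -4/3, -2, -52/15, …
ICs: h(0) = 0, h′(0) = -2, h′′(0) = -4.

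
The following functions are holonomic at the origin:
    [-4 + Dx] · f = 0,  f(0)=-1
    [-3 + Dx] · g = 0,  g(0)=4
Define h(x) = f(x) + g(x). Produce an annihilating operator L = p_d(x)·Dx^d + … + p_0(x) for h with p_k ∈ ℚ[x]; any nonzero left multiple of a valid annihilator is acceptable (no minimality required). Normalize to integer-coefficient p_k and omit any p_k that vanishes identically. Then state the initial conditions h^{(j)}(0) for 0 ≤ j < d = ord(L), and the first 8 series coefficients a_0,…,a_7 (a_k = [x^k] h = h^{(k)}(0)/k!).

f: a_k = -1, -4, -8, -32/3, -32/3, -128/15, -256/45, -1024/315, …
g: a_k = 4, 12, 18, 18, 27/2, 81/10, 81/20, 243/140, …
Weyl lclm of L_f,L_g ⇒ L₀ (ord ≤ 2).
L = 12 - 7·Dx + Dx^2  (order 2).
h: a_k = 3, 8, 10, 22/3, 17/6, -13/30, -59/36, -1909/1260, …
ICs: h(0) = 3, h′(0) = 8.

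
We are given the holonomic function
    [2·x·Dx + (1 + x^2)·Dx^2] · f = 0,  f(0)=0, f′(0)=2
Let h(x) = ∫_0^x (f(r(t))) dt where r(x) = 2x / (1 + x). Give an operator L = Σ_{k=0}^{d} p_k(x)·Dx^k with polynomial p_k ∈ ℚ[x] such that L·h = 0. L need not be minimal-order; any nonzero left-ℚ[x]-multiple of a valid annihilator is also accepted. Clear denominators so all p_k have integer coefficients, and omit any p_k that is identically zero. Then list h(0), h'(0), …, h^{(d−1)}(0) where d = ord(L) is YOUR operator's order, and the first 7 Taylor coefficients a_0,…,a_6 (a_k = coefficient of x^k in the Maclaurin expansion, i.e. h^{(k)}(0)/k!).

L = (2 + 10·x)·Dx^2 + (1 + 2·x + 5·x^2)·Dx^3  (order 3).
h: a_k = 0, 0, 2, -4/3, -1/3, 12/5, -38/15, …
ICs: h(0) = 0, h′(0) = 0, h′′(0) = 4.

f: a_k = 0, 2, 0, -2/3, 0, 2/5, 0, …
L₀ from L_f via x↦r, Dx↦r'^{-1}Dx.
∫: right-multiply L₀ by Dx.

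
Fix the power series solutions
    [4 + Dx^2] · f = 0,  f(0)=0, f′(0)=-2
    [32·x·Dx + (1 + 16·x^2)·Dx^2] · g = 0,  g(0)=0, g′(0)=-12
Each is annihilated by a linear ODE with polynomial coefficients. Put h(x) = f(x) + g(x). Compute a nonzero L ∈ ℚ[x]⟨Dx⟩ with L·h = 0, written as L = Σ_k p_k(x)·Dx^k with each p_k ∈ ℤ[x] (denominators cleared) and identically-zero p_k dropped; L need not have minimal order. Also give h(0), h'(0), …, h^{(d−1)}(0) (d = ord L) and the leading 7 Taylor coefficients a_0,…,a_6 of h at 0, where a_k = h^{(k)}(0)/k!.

L = (-6016·x + 102400·x^3 + 32768·x^5)·Dx + (-28 + 1216·x^2 + 27648·x^4 + 16384·x^6)·Dx^2 + (-1504·x + 25600·x^3 + 8192·x^5)·Dx^3 + (-7 + 304·x^2 + 6912·x^4 + 4096·x^6)·Dx^4  (order 4).
h: a_k = 0, -14, 0, 196/3, 0, -1844/3, 0, …
ICs: h(0) = 0, h′(0) = -14, h′′(0) = 0, h′′′(0) = 392.

f: a_k = 0, -2, 0, 4/3, 0, -4/15, 0, …
g: a_k = 0, -12, 0, 64, 0, -3072/5, 0, …
Weyl lclm of L_f,L_g ⇒ L₀ (ord ≤ 4).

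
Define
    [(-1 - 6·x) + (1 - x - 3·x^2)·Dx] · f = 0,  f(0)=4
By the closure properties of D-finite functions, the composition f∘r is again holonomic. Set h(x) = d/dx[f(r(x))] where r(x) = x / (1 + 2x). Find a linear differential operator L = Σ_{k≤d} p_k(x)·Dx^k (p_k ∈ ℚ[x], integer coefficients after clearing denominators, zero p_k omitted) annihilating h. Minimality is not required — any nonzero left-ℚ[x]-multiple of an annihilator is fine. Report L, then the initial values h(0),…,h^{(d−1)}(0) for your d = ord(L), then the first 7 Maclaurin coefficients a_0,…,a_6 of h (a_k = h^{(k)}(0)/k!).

f: a_k = 4, 4, 16, 28, 76, 160, 388, …
f∘r: x↦r, Dx↦Dx/r' in L_f ⇒ L₀.
Derive L from L₀ (diff closure).
L = (4 + 6·x + 30·x^2 + 32·x^3) + (-1 - 13·x - 45·x^2 - 38·x^3 + 16·x^4)·Dx  (order 1).
h: a_k = 4, 16, -60, 272, -1120, 4440, -17108, …
ICs: h(0) = 4.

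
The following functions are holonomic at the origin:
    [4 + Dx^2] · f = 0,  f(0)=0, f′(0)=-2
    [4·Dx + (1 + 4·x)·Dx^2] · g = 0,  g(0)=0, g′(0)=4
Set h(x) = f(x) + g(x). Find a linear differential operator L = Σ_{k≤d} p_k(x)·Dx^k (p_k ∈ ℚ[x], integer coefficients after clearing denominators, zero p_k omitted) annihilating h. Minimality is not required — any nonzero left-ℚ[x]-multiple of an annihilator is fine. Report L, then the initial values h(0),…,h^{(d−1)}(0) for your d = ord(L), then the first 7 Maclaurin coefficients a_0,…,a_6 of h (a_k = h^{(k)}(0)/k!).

f: a_k = 0, -2, 0, 4/3, 0, -4/15, 0, …
g: a_k = 0, 4, -8, 64/3, -64, 1024/5, -2048/3, …
f+g: L₀ = lclm(L_f,L_g), ord ≤ 2+2.
L = (400 + 128·x + 256·x^2)·Dx + (36 + 176·x + 192·x^2 + 256·x^3)·Dx^2 + (100 + 32·x + 64·x^2)·Dx^3 + (9 + 44·x + 48·x^2 + 64·x^3)·Dx^4  (order 4).
h: a_k = 0, 2, -8, 68/3, -64, 3068/15, -2048/3, …
ICs: h(0) = 0, h′(0) = 2, h′′(0) = -16, h′′′(0) = 136.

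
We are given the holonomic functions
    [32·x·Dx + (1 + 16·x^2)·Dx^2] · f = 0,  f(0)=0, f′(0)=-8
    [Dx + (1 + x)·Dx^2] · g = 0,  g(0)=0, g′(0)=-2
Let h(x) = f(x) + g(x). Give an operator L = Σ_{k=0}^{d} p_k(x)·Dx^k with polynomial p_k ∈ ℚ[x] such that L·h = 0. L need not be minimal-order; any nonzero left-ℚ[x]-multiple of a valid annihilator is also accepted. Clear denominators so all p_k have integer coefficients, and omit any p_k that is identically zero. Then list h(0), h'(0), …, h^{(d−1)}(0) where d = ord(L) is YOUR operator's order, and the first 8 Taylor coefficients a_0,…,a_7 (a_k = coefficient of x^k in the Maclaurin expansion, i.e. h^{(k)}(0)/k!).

f: a_k = 0, -8, 0, 128/3, 0, -2048/5, 0, 32768/7, …
g: a_k = 0, -2, 1, -2/3, 1/2, -2/5, 1/3, -2/7, …
Weyl lclm of L_f,L_g ⇒ L₀ (ord ≤ 4).
L = (-32 - 96·x + 1536·x^2 + 512·x^3)·Dx + (-34 - 64·x + 1440·x^2 + 3072·x^3 + 1024·x^4)·Dx^2 + (-1 + 31·x + 32·x^2 + 512·x^3 + 768·x^4 + 256·x^5)·Dx^3  (order 3).
h: a_k = 0, -10, 1, 42, 1/2, -410, 1/3, 32766/7, …
ICs: h(0) = 0, h′(0) = -10, h′′(0) = 2.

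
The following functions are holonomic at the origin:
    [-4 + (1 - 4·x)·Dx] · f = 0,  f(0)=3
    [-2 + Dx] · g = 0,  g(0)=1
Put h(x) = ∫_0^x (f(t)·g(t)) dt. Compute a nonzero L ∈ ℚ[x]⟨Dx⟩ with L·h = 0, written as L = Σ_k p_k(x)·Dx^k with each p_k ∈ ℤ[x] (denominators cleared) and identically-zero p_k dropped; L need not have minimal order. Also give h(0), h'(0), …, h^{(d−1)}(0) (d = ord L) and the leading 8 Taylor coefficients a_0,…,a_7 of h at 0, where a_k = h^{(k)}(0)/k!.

L = (6 - 8·x)·Dx + (-1 + 4·x)·Dx^2  (order 2).
h: a_k = 0, 3, 9, 26, 79, 1266/5, 12662/15, 303892/105, …
ICs: h(0) = 0, h′(0) = 3.

f: a_k = 3, 12, 48, 192, 768, 3072, 12288, 49152, …
g: a_k = 1, 2, 2, 4/3, 2/3, 4/15, 4/45, 8/315, …
Sym-product of L_f,L_g gives L₀ (≤ ord 1).
∫: right-multiply L₀ by Dx.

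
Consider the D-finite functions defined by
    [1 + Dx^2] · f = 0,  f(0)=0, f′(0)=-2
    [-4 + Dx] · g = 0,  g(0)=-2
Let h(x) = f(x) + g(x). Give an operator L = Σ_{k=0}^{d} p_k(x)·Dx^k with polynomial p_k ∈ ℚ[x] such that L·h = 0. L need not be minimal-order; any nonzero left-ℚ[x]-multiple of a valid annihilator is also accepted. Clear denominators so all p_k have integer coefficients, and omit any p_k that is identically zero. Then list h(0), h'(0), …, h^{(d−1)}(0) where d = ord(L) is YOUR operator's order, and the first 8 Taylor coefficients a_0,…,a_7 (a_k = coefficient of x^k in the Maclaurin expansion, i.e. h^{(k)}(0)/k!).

L = -4 + Dx - 4·Dx^2 + Dx^3  (order 3).
h: a_k = -2, -10, -16, -21, -64/3, -205/12, -512/45, -5461/840, …
ICs: h(0) = -2, h′(0) = -10, h′′(0) = -32.

f: a_k = 0, -2, 0, 1/3, 0, -1/60, 0, 1/2520, …
g: a_k = -2, -8, -16, -64/3, -64/3, -256/15, -512/45, -2048/315, …
f+g: L₀ = lclm(L_f,L_g), ord ≤ 2+1.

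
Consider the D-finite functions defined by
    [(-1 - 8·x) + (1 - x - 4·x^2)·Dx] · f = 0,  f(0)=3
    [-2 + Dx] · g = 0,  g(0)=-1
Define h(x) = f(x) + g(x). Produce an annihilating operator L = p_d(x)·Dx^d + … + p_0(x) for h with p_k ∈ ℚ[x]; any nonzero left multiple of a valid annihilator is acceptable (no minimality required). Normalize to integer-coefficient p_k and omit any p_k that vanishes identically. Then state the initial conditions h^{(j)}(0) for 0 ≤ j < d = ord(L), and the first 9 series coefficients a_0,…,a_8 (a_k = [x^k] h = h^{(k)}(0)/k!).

f: a_k = 3, 3, 15, 27, 87, 195, 543, 1323, 3495, …
g: a_k = -1, -2, -2, -4/3, -2/3, -4/15, -4/45, -8/315, -2/315, …
Sum ⇒ L₀ = lclm(L_f,L_g) in ℚ(x)⟨Dx⟩.
L = (-16 - 20·x - 240·x^2 - 128·x^3) + (6 + 32·x + 124·x^2 - 32·x^3 - 64·x^4)·Dx + (1 - 11·x - 2·x^2 + 48·x^3 + 32·x^4)·Dx^2  (order 2).
h: a_k = 2, 1, 13, 77/3, 259/3, 2921/15, 24431/45, 416737/315, 1100923/315, …
ICs: h(0) = 2, h′(0) = 1.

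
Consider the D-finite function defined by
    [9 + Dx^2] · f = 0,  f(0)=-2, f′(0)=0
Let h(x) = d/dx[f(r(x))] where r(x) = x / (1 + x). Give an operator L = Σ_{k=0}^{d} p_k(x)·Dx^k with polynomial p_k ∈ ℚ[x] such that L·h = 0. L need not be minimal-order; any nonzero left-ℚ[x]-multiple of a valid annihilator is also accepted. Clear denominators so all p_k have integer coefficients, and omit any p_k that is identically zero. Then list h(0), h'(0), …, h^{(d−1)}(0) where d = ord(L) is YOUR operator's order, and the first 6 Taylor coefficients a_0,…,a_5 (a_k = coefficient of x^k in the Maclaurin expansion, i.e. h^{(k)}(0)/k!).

f: a_k = -2, 0, 9, 0, -27/4, 0, …
f∘r: x↦r, Dx↦Dx/r' in L_f ⇒ L₀.
Differentiate: ansatz ord ≤ ord L₀ ⇒ L.
L = (15 + 12·x + 6·x^2) + (6 + 18·x + 18·x^2 + 6·x^3)·Dx + (1 + 4·x + 6·x^2 + 4·x^3 + x^4)·Dx^2  (order 2).
h: a_k = 0, 18, -54, 81, -45, -2457/20, …
ICs: h(0) = 0, h′(0) = 18.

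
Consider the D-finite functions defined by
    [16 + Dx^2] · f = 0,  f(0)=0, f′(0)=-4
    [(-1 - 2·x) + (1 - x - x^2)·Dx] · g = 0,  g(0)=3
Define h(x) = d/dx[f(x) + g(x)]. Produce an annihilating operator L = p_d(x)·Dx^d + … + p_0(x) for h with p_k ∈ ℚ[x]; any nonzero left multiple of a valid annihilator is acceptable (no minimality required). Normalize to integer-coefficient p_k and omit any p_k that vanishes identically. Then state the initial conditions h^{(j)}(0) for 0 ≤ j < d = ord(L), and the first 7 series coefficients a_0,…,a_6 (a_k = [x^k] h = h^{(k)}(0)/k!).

f: a_k = 0, -4, 0, 32/3, 0, -128/15, 0, …
g: a_k = 3, 3, 6, 9, 15, 24, 39, …
f+g: L₀ = lclm(L_f,L_g), ord ≤ 2+1.
Derive L from L₀ (diff closure).
L = (1472 + 2624·x + 2560·x^2 + 640·x^3 + 2240·x^4 + 2304·x^5 + 768·x^6) + (-272 - 112·x + 1008·x^2 - 160·x^3 - 800·x^4 + 576·x^5 + 896·x^6 + 256·x^7)·Dx + (92 + 164·x + 160·x^2 + 40·x^3 + 140·x^4 + 144·x^5 + 48·x^6)·Dx^2 + (-17 - 7·x + 63·x^2 - 10·x^3 - 50·x^4 + 36·x^5 + 56·x^6 + 16·x^7)·Dx^3  (order 3).
h: a_k = -1, 12, 59, 60, 232/3, 234, 20869/45, …
ICs: h(0) = -1, h′(0) = 12, h′′(0) = 118.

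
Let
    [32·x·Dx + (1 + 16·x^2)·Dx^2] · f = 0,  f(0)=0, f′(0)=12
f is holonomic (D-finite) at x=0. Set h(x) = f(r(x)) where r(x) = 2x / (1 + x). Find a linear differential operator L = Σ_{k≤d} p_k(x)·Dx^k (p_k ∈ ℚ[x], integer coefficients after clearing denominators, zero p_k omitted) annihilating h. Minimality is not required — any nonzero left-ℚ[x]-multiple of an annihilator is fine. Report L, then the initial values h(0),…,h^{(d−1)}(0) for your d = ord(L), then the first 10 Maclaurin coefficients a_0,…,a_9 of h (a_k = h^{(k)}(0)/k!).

L = (2 + 130·x)·Dx + (1 + 2·x + 65·x^2)·Dx^2  (order 2).
h: a_k = 0, 24, -24, -488, 1512, 83064/5, -93208, -4280664/7, 5614056, 62806088/3, …
ICs: h(0) = 0, h′(0) = 24.

f: a_k = 0, 12, 0, -64, 0, 3072/5, 0, -49152/7, 0, 262144/3, …
L₀ from L_f via x↦r, Dx↦r'^{-1}Dx.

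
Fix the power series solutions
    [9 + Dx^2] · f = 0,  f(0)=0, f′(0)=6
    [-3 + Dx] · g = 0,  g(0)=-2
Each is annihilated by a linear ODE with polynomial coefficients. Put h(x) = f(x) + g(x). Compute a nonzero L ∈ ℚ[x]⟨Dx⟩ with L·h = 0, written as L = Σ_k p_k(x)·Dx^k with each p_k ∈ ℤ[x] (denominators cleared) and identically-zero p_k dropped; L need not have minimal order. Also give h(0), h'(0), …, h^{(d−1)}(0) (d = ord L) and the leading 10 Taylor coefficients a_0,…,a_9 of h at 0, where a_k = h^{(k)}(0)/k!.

f: a_k = 0, 6, 0, -9, 0, 81/20, 0, -243/280, 0, 243/2240, …
g: a_k = -2, -6, -9, -9, -27/4, -81/20, -81/40, -243/280, -729/2240, -243/2240, …
h₀=f+g: left-lcm gives L₀, ord ≤ 3.
L = -27 + 9·Dx - 3·Dx^2 + Dx^3  (order 3).
h: a_k = -2, 0, -9, -18, -27/4, 0, -81/40, -243/140, -729/2240, 0, …
ICs: h(0) = -2, h′(0) = 0, h′′(0) = -18.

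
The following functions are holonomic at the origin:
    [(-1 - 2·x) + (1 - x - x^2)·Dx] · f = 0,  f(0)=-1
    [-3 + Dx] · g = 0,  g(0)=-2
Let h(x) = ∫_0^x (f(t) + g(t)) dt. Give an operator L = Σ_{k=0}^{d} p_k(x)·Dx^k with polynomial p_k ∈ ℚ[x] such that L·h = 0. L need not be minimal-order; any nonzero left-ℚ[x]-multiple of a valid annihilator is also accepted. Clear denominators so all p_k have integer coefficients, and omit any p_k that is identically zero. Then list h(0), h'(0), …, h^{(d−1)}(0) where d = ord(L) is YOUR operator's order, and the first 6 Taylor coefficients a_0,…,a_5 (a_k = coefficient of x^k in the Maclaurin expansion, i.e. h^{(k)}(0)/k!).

f: a_k = -1, -1, -2, -3, -5, -8, …
g: a_k = -2, -6, -9, -9, -27/4, -81/20, …
L₀ := lclm(L_f,L_g); ord L₀ ≤ 1+1.
Integrate: L := L₀·Dx.
L = (-3 - 9·x - 45·x^2 - 18·x^3)·Dx + (-5 + 24·x + 15·x^2 - 18·x^3 - 9·x^4)·Dx^2 + (2 - 7·x + 8·x^3 + 3·x^4)·Dx^3  (order 3).
h: a_k = 0, -3, -7/2, -11/3, -3, -47/20, …
ICs: h(0) = 0, h′(0) = -3, h′′(0) = -7.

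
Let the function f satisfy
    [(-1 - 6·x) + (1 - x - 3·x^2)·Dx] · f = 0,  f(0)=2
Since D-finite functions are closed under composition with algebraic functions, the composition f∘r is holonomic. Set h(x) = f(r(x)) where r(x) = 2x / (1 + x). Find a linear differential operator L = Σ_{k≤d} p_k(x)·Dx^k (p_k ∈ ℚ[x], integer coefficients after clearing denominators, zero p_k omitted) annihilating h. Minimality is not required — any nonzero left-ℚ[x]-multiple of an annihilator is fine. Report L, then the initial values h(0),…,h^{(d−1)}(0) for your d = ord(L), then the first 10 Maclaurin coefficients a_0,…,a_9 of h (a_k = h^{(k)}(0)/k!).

L = (2 + 26·x) + (-1 - x + 13·x^2 + 13·x^3)·Dx  (order 1).
h: a_k = 2, 4, 28, 52, 364, 676, 4732, 8788, 61516, 114244, …
ICs: h(0) = 2.

f: a_k = 2, 2, 8, 14, 38, 80, 194, 434, 1016, 2318, …
Substitute x→r, Dx→(1/r')Dx; clear ⇒ L₀.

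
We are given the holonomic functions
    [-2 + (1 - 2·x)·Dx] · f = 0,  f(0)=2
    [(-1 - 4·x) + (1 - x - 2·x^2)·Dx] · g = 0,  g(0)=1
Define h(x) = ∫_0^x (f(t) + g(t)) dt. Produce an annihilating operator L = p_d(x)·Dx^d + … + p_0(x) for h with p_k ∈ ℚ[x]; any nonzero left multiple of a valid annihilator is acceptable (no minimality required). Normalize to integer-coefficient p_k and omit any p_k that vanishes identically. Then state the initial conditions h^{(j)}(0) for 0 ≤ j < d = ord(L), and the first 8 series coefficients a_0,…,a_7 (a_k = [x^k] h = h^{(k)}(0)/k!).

f: a_k = 2, 4, 8, 16, 32, 64, 128, 256, …
g: a_k = 1, 1, 3, 5, 11, 21, 43, 85, …
Weyl lclm of L_f,L_g ⇒ L₀ (ord ≤ 2).
∫: right-multiply L₀ by Dx.
L = -4·Dx + (-2 - 8·x)·Dx^2 + (1 - x - 2·x^2)·Dx^3  (order 3).
h: a_k = 0, 3, 5/2, 11/3, 21/4, 43/5, 85/6, 171/7, …
ICs: h(0) = 0, h′(0) = 3, h′′(0) = 5.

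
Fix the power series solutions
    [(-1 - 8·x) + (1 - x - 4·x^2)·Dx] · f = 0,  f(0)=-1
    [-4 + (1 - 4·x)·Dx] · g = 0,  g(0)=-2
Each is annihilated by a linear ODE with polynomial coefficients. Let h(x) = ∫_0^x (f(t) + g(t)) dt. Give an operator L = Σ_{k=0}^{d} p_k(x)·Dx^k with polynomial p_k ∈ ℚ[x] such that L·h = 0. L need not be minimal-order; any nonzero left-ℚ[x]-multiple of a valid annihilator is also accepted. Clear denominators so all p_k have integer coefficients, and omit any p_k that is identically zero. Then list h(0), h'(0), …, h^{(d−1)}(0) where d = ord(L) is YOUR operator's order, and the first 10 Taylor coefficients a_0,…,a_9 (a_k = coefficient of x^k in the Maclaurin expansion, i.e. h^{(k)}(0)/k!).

L = (8 - 288·x + 384·x^2 - 512·x^3)·Dx + (22 - 8·x - 288·x^2 + 640·x^3 - 1024·x^4)·Dx^2 + (-3 + 23·x - 56·x^2 + 32·x^3 + 128·x^4 - 256·x^5)·Dx^3  (order 3).
h: a_k = 0, -3, -9/2, -37/3, -137/4, -541/5, -2113/6, -8373/7, -33209/8, -14693, …
ICs: h(0) = 0, h′(0) = -3, h′′(0) = -9.

f: a_k = -1, -1, -5, -9, -29, -65, -181, -441, -1165, -2929, …
g: a_k = -2, -8, -32, -128, -512, -2048, -8192, -32768, -131072, -524288, …
h₀=f+g: left-lcm gives L₀, ord ≤ 2.
h=∫h₀ ⇒ L = L₀·Dx.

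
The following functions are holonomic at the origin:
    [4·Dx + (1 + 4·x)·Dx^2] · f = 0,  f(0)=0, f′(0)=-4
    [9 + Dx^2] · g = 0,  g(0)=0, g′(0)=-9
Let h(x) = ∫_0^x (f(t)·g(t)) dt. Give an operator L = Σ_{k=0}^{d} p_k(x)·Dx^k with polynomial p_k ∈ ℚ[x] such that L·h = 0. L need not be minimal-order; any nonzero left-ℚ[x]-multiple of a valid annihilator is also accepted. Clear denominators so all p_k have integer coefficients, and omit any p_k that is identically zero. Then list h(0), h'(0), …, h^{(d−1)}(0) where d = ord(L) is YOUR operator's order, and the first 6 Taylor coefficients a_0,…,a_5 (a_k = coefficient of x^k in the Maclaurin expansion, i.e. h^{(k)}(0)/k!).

L = (-2043 - 1296·x + 44064·x^2 + 186624·x^3 + 186624·x^4)·Dx + (72 + 5472·x + 31104·x^2 + 41472·x^3)·Dx^2 + (-182 + 864·x + 12096·x^2 + 41472·x^3 + 41472·x^4)·Dx^3 + (8 + 608·x + 3456·x^2 + 4608·x^3)·Dx^4 + (5 + 112·x + 800·x^2 + 2304·x^3 + 2304·x^4)·Dx^5  (order 5).
h: a_k = 0, 0, 0, 12, -18, 138/5, …
ICs: h(0) = 0, h′(0) = 0, h′′(0) = 0, h′′′(0) = 72, h′′′′(0) = -432.

f: a_k = 0, -4, 8, -64/3, 64, -1024/5, …
g: a_k = 0, -9, 0, 27/2, 0, -243/40, …
L₀ := L_f ⊗_s L_g (sym. prod.), ord ≤ 4.
h=∫h₀ ⇒ L = L₀·Dx.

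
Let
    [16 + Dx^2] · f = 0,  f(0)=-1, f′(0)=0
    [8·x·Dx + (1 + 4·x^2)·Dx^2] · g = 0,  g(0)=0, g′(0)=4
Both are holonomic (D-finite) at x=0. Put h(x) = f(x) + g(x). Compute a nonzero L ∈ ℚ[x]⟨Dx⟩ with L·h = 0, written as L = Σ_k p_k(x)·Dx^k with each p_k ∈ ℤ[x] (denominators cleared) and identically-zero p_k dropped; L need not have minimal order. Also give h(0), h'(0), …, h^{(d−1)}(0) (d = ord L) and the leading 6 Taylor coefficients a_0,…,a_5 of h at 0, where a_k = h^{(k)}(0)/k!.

f: a_k = -1, 0, 8, 0, -32/3, 0, …
g: a_k = 0, 4, 0, -16/3, 0, 64/5, …
L₀ := lclm(L_f,L_g); ord L₀ ≤ 2+2.
L = (-512·x + 5120·x^3 + 4096·x^5)·Dx + (16 + 512·x^2 + 2304·x^4 + 2048·x^6)·Dx^2 + (-32·x + 320·x^3 + 256·x^5)·Dx^3 + (1 + 32·x^2 + 144·x^4 + 128·x^6)·Dx^4  (order 4).
h: a_k = -1, 4, 8, -16/3, -32/3, 64/5, …
ICs: h(0) = -1, h′(0) = 4, h′′(0) = 16, h′′′(0) = -32.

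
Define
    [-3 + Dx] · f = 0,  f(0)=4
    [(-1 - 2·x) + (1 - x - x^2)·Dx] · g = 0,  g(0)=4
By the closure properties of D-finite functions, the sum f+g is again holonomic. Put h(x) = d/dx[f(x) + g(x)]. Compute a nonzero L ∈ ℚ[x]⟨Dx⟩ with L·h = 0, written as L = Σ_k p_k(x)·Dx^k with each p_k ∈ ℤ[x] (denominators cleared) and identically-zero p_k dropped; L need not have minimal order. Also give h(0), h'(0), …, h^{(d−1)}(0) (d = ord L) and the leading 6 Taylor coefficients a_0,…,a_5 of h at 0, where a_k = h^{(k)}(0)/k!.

f: a_k = 4, 12, 18, 18, 27/2, 81/10, …
g: a_k = 4, 4, 8, 12, 20, 32, …
Weyl lclm of L_f,L_g ⇒ L₀ (ord ≤ 2).
Derive L from L₀ (diff closure).
L = (18 + 126·x + 144·x^2 + 180·x^3 + 54·x^4) + (-9 - 48·x - 81·x^2 - 24·x^3 + 45·x^4 + 18·x^5)·Dx + (1 + 2·x + 11·x^2 - 12·x^3 - 21·x^4 - 6·x^5)·Dx^2  (order 2).
h: a_k = 16, 52, 90, 134, 401/2, 3363/10, …
ICs: h(0) = 16, h′(0) = 52.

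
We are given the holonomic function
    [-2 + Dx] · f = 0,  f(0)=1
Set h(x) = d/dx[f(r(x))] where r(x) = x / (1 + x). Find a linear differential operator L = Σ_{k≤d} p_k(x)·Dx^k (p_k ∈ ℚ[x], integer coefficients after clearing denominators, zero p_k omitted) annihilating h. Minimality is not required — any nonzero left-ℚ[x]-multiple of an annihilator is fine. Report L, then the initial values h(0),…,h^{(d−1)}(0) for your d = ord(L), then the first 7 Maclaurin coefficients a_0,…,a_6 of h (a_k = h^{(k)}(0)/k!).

L = -2·x + (-1 - 2·x - x^2)·Dx  (order 1).
h: a_k = 2, 0, -2, 8/3, -2, 8/15, 10/9, …
ICs: h(0) = 2.

f: a_k = 1, 2, 2, 4/3, 2/3, 4/15, 4/45, …
f∘r: x↦r, Dx↦Dx/r' in L_f ⇒ L₀.
Differentiate: ansatz ord ≤ ord L₀ ⇒ L.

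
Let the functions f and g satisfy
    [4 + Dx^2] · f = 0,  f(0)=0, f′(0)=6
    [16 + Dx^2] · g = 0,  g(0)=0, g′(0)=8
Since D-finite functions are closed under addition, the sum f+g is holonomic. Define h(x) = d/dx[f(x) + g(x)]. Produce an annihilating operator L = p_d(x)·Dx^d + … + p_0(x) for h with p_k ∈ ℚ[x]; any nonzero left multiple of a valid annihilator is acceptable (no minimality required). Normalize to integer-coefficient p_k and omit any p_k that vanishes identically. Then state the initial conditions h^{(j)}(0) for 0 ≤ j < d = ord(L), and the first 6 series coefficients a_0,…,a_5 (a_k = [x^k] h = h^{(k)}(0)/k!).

f: a_k = 0, 6, 0, -4, 0, 4/5, …
g: a_k = 0, 8, 0, -64/3, 0, 256/15, …
h₀=f+g: left-lcm gives L₀, ord ≤ 4.
h=h₀': d/dx-closure on L₀ ⇒ L.
L = 64 + 20·Dx^2 + Dx^4  (order 4).
h: a_k = 14, 0, -76, 0, 268/3, 0, …
ICs: h(0) = 14, h′(0) = 0, h′′(0) = -152, h′′′(0) = 0.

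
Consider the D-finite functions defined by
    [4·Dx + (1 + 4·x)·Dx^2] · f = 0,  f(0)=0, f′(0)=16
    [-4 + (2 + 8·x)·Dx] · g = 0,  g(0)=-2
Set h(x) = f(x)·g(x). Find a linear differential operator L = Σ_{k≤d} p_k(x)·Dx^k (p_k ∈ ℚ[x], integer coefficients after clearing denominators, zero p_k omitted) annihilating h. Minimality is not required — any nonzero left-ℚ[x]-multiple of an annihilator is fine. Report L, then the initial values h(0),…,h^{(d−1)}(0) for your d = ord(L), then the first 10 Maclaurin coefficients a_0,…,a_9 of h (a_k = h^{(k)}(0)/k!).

L = 4 + (1 + 8·x + 16·x^2)·Dx^2  (order 2).
h: a_k = 0, -32, 0, 64/3, -256/3, 4544/15, -15872/15, 389504/105, -1376768/105, 2945728/63, …
ICs: h(0) = 0, h′(0) = -32.

f: a_k = 0, 16, -32, 256/3, -256, 4096/5, -8192/3, 65536/7, -32768, 1048576/9, …
g: a_k = -2, -4, 4, -8, 20, -56, 168, -528, 1716, -5720, …
f·g: L₀ = L_f ⊗_s L_g, ord ≤ 2·1.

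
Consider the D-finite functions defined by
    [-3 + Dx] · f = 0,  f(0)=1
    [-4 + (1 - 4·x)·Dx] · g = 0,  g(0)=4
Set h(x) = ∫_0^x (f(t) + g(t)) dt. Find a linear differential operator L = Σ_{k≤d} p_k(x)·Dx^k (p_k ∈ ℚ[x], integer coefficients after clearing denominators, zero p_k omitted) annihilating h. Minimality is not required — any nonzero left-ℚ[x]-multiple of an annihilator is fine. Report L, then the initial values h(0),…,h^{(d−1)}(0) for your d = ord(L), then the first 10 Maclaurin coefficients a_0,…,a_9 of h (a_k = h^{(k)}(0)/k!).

L = (60 + 144·x)·Dx + (-23 - 72·x + 144·x^2)·Dx^2 + (1 + 8·x - 48·x^2)·Dx^3  (order 3).
h: a_k = 0, 5, 19/2, 137/6, 521/8, 8219/40, 163921/240, 1310801/560, 36700403/4480, 1174405849/40320, …
ICs: h(0) = 0, h′(0) = 5, h′′(0) = 19.

f: a_k = 1, 3, 9/2, 9/2, 27/8, 81/40, 81/80, 243/560, 729/4480, 243/4480, …
g: a_k = 4, 16, 64, 256, 1024, 4096, 16384, 65536, 262144, 1048576, …
f+g: L₀ = lclm(L_f,L_g), ord ≤ 1+1.
h=∫₀ˣh₀: take L = L₀·Dx.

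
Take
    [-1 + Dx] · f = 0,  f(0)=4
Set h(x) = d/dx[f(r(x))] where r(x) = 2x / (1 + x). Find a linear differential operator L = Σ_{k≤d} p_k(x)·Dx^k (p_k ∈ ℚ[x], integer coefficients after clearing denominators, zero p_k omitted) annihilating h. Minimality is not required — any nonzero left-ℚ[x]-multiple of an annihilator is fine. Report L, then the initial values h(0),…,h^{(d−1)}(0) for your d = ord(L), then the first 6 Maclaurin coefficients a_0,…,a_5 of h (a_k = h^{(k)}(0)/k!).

L = -2·x + (-1 - 2·x - x^2)·Dx  (order 1).
h: a_k = 8, 0, -8, 32/3, -8, 32/15, …
ICs: h(0) = 8.

f: a_k = 4, 4, 2, 2/3, 1/6, 1/30, …
Change of var in L_f (x↦r) gives L₀.
h₀' ⇒ L via d/dx closure of L₀.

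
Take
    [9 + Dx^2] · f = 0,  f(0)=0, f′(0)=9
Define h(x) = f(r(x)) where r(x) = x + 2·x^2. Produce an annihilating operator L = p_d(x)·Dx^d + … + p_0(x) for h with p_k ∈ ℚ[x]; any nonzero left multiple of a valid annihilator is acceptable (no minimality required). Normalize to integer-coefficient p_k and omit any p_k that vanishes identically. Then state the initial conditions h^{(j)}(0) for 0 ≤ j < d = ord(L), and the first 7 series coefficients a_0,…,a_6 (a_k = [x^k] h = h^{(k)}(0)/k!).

L = (9 + 108·x + 432·x^2 + 576·x^3) - 4·Dx + (1 + 4·x)·Dx^2  (order 2).
h: a_k = 0, 9, 18, -27/2, -81, -6237/40, -189/4, …
ICs: h(0) = 0, h′(0) = 9.

f: a_k = 0, 9, 0, -27/2, 0, 243/40, 0, …
Substitute x→r, Dx→(1/r')Dx; clear ⇒ L₀.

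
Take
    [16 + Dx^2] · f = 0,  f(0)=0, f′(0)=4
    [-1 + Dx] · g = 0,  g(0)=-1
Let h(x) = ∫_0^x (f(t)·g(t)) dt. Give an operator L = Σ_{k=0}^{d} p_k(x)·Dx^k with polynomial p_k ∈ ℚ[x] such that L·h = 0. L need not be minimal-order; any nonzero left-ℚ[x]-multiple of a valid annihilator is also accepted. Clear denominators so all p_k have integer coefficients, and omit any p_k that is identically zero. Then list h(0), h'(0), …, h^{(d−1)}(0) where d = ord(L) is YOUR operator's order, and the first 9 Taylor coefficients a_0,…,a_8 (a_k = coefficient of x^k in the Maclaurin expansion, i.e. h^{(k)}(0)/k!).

L = 17·Dx - 2·Dx^2 + Dx^3  (order 3).
h: a_k = 0, 0, -2, -4/3, 13/6, 2, -101/180, -611/630, -727/10080, …
ICs: h(0) = 0, h′(0) = 0, h′′(0) = -4.

f: a_k = 0, 4, 0, -32/3, 0, 128/15, 0, -1024/315, 0, …
g: a_k = -1, -1, -1/2, -1/6, -1/24, -1/120, -1/720, -1/5040, -1/40320, …
h₀=f·g: eliminate ⇒ L₀, order ≤ 2·1.
Integrate: L := L₀·Dx.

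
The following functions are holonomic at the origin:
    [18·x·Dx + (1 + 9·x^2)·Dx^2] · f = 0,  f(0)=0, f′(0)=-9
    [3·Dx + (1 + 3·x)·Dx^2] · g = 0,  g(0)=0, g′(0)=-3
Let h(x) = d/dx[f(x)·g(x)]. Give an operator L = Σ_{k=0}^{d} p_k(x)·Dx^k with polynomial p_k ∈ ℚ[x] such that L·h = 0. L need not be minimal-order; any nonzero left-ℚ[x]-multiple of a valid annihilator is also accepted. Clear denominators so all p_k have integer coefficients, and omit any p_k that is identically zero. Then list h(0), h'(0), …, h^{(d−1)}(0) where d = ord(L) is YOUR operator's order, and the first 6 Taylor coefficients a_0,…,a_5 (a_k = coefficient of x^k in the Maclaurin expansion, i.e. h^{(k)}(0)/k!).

f: a_k = 0, -9, 0, 27, 0, -729/5, …
g: a_k = 0, -3, 9/2, -9, 81/4, -243/5, …
f·g: L₀ = L_f ⊗_s L_g, ord ≤ 2·2.
h₀' ⇒ L via d/dx closure of L₀.
L = (648 + 3564·x + 19440·x^2 + 113724·x^3 + 262440·x^4 + 341172·x^5 + 236196·x^7) + (162 + 3348·x + 24948·x^2 + 117612·x^3 + 396576·x^4 + 813564·x^5 + 918540·x^6 + 236196·x^7 + 826686·x^8)·Dx + (36 + 576·x + 5184·x^2 + 25272·x^3 + 87480·x^4 + 227448·x^5 + 419904·x^6 + 472392·x^7 + 236196·x^8 + 472392·x^9)·Dx^2 + (5 + 54·x + 333·x^2 + 1512·x^3 + 5346·x^4 + 14580·x^5 + 30618·x^6 + 52488·x^7 + 59049·x^8 + 39366·x^9 + 59049·x^10)·Dx^3  (order 3).
h: a_k = 0, 54, -243/2, 0, -1215/4, 18954/5, …
ICs: h(0) = 0, h′(0) = 54, h′′(0) = -243.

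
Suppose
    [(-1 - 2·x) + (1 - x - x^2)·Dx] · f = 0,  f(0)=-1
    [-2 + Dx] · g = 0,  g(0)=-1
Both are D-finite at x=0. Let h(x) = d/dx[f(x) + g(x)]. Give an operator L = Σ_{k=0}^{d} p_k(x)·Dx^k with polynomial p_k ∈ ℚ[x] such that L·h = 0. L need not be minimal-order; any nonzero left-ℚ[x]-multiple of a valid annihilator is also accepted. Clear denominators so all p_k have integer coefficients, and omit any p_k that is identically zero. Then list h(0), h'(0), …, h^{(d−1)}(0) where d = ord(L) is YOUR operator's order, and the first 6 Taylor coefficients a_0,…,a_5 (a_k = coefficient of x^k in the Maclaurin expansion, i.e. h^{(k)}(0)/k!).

f: a_k = -1, -1, -2, -3, -5, -8, …
g: a_k = -1, -2, -2, -4/3, -2/3, -4/15, …
Weyl lclm of L_f,L_g ⇒ L₀ (ord ≤ 2).
Differentiate: ansatz ord ≤ ord L₀ ⇒ L.
L = (10 + 44·x + 44·x^2 + 48·x^3 + 12·x^4) + (-7 - 24·x - 28·x^2 - 12·x^3 + 10·x^4 + 4·x^5)·Dx + (1 + x + 3·x^2 - 6·x^3 - 8·x^4 - 2·x^5)·Dx^2  (order 2).
h: a_k = -3, -8, -13, -68/3, -124/3, -1178/15, …
ICs: h(0) = -3, h′(0) = -8.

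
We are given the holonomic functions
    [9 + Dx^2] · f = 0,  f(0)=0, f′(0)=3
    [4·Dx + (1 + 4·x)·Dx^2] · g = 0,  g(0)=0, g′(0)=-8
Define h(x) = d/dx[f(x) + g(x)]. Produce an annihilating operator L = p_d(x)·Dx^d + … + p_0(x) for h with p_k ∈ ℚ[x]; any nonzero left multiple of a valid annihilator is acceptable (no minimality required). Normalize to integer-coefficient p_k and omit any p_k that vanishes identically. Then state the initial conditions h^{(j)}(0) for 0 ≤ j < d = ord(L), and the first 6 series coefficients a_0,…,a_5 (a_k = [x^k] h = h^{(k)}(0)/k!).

f: a_k = 0, 3, 0, -9/2, 0, 81/40, …
g: a_k = 0, -8, 16, -128/3, 128, -2048/5, …
Weyl lclm of L_f,L_g ⇒ L₀ (ord ≤ 4).
h=h₀': d/dx-closure on L₀ ⇒ L.
L = (3780 + 2592·x + 5184·x^2) + (369 + 2124·x + 3888·x^2 + 5184·x^3)·Dx + (420 + 288·x + 576·x^2)·Dx^2 + (41 + 236·x + 432·x^2 + 576·x^3)·Dx^3  (order 3).
h: a_k = -5, 32, -283/2, 512, -16303/8, 8192, …
ICs: h(0) = -5, h′(0) = 32, h′′(0) = -283.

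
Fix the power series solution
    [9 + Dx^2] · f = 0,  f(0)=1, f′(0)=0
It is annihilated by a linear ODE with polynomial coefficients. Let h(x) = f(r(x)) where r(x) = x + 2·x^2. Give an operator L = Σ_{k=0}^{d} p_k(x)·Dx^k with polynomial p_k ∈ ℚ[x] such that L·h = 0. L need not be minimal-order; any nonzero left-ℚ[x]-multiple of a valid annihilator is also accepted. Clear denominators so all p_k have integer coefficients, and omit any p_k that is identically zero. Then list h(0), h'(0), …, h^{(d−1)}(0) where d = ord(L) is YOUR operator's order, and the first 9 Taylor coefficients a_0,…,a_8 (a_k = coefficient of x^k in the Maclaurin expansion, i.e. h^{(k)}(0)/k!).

f: a_k = 1, 0, -9/2, 0, 27/8, 0, -81/80, 0, 729/4480, …
L₀ from L_f via x↦r, Dx↦r'^{-1}Dx.
L = (9 + 108·x + 432·x^2 + 576·x^3) - 4·Dx + (1 + 4·x)·Dx^2  (order 2).
h: a_k = 1, 0, -9/2, -18, -117/8, 27, 6399/80, 1917/20, -29511/4480, …
ICs: h(0) = 1, h′(0) = 0.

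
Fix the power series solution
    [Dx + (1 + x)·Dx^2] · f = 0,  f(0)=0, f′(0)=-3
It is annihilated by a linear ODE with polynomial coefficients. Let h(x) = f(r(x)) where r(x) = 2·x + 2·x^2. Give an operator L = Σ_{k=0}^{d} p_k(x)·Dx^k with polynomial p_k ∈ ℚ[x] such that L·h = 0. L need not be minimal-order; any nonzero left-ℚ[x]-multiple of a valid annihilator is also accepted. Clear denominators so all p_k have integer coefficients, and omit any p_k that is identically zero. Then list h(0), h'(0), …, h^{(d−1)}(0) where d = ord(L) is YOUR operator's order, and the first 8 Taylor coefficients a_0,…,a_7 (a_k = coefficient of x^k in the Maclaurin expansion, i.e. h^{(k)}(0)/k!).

f: a_k = 0, -3, 3/2, -1, 3/4, -3/5, 1/2, -3/7, …
Change of var in L_f (x↦r) gives L₀.
L = (4·x + 4·x^2)·Dx + (1 + 4·x + 6·x^2 + 4·x^3)·Dx^2  (order 2).
h: a_k = 0, -6, 0, 4, -6, 24/5, 0, -48/7, …
ICs: h(0) = 0, h′(0) = -6.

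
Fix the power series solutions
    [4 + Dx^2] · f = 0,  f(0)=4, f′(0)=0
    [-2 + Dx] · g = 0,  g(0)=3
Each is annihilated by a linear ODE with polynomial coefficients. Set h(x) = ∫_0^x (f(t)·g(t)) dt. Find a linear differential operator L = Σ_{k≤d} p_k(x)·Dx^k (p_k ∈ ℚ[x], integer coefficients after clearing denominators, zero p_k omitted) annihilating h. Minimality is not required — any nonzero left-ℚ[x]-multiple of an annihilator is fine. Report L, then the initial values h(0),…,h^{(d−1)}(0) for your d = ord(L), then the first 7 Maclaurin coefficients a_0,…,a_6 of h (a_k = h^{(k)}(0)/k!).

f: a_k = 4, 0, -8, 0, 8/3, 0, -16/45, …
g: a_k = 3, 6, 6, 4, 2, 4/5, 4/15, …
h₀=f·g: eliminate ⇒ L₀, order ≤ 2·1.
∫: right-multiply L₀ by Dx.
L = 8·Dx - 4·Dx^2 + Dx^3  (order 3).
h: a_k = 0, 12, 12, 0, -8, -32/5, -32/15, …
ICs: h(0) = 0, h′(0) = 12, h′′(0) = 24.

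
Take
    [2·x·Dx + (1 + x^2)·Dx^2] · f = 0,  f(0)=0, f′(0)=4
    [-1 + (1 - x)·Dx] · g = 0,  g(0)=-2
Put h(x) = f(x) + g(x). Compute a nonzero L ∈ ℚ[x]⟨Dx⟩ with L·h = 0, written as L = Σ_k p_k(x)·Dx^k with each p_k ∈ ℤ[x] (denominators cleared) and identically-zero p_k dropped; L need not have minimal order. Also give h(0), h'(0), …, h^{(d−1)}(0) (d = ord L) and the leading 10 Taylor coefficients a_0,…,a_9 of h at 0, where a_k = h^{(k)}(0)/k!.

f: a_k = 0, 4, 0, -4/3, 0, 4/5, 0, -4/7, 0, 4/9, …
g: a_k = -2, -2, -2, -2, -2, -2, -2, -2, -2, -2, …
Sum ⇒ L₀ = lclm(L_f,L_g) in ℚ(x)⟨Dx⟩.
L = (2 - 8·x - 6·x^2)·Dx + (-4 + 2·x - 4·x^2 - 6·x^3)·Dx^2 + (1 - x^4)·Dx^3  (order 3).
h: a_k = -2, 2, -2, -10/3, -2, -6/5, -2, -18/7, -2, -14/9, …
ICs: h(0) = -2, h′(0) = 2, h′′(0) = -4.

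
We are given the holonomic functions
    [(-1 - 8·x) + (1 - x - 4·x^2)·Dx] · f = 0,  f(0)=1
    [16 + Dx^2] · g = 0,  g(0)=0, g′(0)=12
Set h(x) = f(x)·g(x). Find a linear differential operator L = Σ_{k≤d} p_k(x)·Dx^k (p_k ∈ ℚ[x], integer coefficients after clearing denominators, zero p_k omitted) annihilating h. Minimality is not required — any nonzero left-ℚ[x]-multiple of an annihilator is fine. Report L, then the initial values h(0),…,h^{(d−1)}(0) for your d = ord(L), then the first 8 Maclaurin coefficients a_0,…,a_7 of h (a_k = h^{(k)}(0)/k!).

L = (-8 + 16·x + 64·x^2) + (2 + 16·x)·Dx + (-1 + x + 4·x^2)·Dx^2  (order 2).
h: a_k = 0, 12, 12, 28, 76, 1068/5, 2588/5, 143036/105, …
ICs: h(0) = 0, h′(0) = 12.

f: a_k = 1, 1, 5, 9, 29, 65, 181, 441, …
g: a_k = 0, 12, 0, -32, 0, 128/5, 0, -1024/105, …
Sym-product of L_f,L_g gives L₀ (≤ ord 2).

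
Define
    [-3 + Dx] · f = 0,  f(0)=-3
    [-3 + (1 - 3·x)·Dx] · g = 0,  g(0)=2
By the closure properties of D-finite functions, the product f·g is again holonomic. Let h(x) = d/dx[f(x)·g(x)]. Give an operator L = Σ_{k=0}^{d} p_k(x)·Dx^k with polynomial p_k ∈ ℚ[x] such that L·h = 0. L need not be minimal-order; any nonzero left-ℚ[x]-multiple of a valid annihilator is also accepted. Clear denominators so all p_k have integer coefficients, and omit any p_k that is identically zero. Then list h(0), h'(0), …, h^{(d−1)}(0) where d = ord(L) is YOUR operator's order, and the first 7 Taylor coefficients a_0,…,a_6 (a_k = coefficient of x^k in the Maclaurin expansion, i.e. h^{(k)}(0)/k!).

L = (15 - 36·x + 27·x^2) + (-2 + 9·x - 9·x^2)·Dx  (order 1).
h: a_k = -36, -270, -1296, -5265, -39609/2, -1426653/20, -499365/2, …
ICs: h(0) = -36.

f: a_k = -3, -9, -27/2, -27/2, -81/8, -243/40, -243/80, …
g: a_k = 2, 6, 18, 54, 162, 486, 1458, …
h₀=f·g: eliminate ⇒ L₀, order ≤ 1·1.
h₀' ⇒ L via d/dx closure of L₀.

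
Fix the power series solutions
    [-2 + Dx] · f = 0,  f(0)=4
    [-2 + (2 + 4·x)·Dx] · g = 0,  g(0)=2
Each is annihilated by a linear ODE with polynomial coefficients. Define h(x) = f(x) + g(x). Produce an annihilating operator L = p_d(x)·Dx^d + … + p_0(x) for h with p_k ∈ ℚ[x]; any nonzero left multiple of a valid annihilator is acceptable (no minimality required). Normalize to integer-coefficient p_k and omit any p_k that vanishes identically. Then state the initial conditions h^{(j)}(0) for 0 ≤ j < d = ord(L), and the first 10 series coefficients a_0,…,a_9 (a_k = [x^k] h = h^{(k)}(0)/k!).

f: a_k = 4, 8, 8, 16/3, 8/3, 16/15, 16/45, 32/315, 8/315, 16/2835, …
g: a_k = 2, 2, -1, 1, -5/4, 7/4, -21/8, 33/8, -429/64, 715/64, …
f+g: L₀ = lclm(L_f,L_g), ord ≤ 1+1.
L = (6 + 8·x) + (-5 - 16·x - 16·x^2)·Dx + (1 + 6·x + 8·x^2)·Dx^2  (order 2).
h: a_k = 6, 10, 7, 19/3, 17/12, 169/60, -817/360, 10651/2520, -134623/20160, 2028049/181440, …
ICs: h(0) = 6, h′(0) = 10.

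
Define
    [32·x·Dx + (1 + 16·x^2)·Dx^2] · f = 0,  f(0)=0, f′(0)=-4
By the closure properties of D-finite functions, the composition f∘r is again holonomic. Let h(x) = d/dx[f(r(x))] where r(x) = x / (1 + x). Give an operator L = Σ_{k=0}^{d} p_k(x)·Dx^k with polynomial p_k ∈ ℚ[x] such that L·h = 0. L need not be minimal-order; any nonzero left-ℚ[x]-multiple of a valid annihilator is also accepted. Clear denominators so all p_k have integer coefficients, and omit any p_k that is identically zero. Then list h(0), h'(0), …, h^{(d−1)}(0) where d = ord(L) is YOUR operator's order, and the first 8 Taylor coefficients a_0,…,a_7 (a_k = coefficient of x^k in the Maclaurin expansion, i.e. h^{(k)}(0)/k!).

f: a_k = 0, -4, 0, 64/3, 0, -1024/5, 0, 16384/7, …
L₀ from L_f via x↦r, Dx↦r'^{-1}Dx.
Differentiate: ansatz ord ≤ ord L₀ ⇒ L.
L = (2 + 34·x) + (1 + 2·x + 17·x^2)·Dx  (order 1).
h: a_k = -4, 8, 52, -240, -404, 4888, -2908, -77280, …
ICs: h(0) = -4.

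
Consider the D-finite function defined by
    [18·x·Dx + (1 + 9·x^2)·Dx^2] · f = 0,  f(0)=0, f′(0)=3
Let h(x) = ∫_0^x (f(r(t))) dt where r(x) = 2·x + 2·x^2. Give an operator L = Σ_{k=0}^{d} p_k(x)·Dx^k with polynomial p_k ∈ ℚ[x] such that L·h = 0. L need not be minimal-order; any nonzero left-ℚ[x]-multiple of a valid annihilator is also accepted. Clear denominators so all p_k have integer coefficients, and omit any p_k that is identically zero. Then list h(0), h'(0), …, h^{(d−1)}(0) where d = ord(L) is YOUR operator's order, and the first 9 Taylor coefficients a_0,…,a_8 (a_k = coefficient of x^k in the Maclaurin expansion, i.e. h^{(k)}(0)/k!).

f: a_k = 0, 3, 0, -9, 0, 243/5, 0, -2187/7, 0, …
h₀=f(r): pull back L_f along r ⇒ L₀.
∫: right-multiply L₀ by Dx.
L = (-2 + 72·x + 288·x^2 + 432·x^3 + 216·x^4)·Dx^2 + (1 + 2·x + 36·x^2 + 144·x^3 + 180·x^4 + 72·x^5)·Dx^3  (order 3).
h: a_k = 0, 0, 3, 2, -18, -216/5, 1116/5, 7704/7, -21384/7, …
ICs: h(0) = 0, h′(0) = 0, h′′(0) = 6.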